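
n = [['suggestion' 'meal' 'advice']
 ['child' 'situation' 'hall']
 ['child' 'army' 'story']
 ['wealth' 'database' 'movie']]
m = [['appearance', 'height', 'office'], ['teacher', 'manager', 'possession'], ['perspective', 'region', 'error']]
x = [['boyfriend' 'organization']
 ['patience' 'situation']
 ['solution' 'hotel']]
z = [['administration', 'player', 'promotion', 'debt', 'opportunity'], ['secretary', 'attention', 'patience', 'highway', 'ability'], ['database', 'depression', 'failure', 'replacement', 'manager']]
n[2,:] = ['child', 'army', 'story']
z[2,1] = 'depression'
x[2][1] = 'hotel'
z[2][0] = 'database'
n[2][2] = 'story'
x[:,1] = ['organization', 'situation', 'hotel']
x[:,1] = ['organization', 'situation', 'hotel']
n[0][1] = 'meal'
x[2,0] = 'solution'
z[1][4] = 'ability'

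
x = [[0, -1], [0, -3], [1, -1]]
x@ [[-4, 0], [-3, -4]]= [[3, 4], [9, 12], [-1, 4]]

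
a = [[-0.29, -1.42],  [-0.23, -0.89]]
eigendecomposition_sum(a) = [[0.04, -0.06], [-0.01, 0.01]] + [[-0.33, -1.36],[-0.22, -0.9]]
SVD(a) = [[-0.84, -0.54], [-0.54, 0.84]] @ diag([1.7157814879091233, 0.0399234986988204]) @ [[0.21, 0.98],[-0.98, 0.21]]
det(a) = -0.07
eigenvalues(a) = [0.06, -1.24]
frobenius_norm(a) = 1.72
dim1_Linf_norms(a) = [1.42, 0.89]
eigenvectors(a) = [[0.97, 0.83], [-0.24, 0.55]]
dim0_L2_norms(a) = [0.37, 1.68]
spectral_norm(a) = 1.72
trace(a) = -1.18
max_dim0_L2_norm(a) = 1.68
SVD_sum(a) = [[-0.31,  -1.42], [-0.20,  -0.9]] + [[0.02, -0.0], [-0.03, 0.01]]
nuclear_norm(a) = 1.76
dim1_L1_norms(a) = [1.71, 1.12]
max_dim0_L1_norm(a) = 2.31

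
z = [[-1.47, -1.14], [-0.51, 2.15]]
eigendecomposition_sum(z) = [[-1.56, -0.47],[-0.21, -0.06]] + [[0.09, -0.67], [-0.3, 2.21]]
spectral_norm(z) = 2.45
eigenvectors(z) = [[-0.99, 0.29],[-0.13, -0.96]]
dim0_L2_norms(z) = [1.56, 2.43]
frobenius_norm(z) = 2.89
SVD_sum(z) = [[-0.22, -1.34], [0.32, 2.02]] + [[-1.25, 0.20], [-0.83, 0.13]]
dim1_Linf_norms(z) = [1.47, 2.15]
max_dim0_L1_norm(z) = 3.29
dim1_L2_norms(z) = [1.86, 2.21]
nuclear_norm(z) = 3.98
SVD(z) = [[-0.55, 0.83], [0.83, 0.55]] @ diag([2.452644008304397, 1.5256596502918145]) @ [[0.16, 0.99], [-0.99, 0.16]]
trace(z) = 0.68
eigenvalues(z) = [-1.62, 2.3]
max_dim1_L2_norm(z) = 2.21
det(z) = -3.74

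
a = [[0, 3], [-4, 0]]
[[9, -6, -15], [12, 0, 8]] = a @ [[-3, 0, -2], [3, -2, -5]]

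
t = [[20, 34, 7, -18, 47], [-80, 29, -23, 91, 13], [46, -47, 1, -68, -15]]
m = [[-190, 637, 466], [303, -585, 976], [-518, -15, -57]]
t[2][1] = -47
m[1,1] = -585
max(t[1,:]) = 91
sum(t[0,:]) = 90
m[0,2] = 466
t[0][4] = 47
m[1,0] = 303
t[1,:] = [-80, 29, -23, 91, 13]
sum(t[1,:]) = 30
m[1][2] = 976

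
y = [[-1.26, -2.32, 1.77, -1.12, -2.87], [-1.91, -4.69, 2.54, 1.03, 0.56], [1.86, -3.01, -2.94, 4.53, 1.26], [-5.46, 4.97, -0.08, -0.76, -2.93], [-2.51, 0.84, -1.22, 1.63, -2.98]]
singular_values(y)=[9.92, 6.52, 5.64, 2.71, 0.16]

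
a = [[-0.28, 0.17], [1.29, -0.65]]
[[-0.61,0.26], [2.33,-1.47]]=a @ [[-0.01, -2.18],  [-3.61, -2.06]]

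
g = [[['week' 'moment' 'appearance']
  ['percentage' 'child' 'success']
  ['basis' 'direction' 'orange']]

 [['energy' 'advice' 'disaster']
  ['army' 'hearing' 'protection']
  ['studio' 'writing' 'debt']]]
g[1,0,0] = 'energy'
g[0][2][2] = 'orange'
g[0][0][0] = 'week'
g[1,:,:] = [['energy', 'advice', 'disaster'], ['army', 'hearing', 'protection'], ['studio', 'writing', 'debt']]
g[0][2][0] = 'basis'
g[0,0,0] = 'week'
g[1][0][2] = 'disaster'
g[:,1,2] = ['success', 'protection']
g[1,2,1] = 'writing'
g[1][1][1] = 'hearing'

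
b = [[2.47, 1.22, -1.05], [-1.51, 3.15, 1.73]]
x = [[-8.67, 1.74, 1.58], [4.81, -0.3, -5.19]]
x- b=[[-11.14, 0.52, 2.63], [6.32, -3.45, -6.92]]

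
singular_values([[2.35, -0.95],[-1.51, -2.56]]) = [3.04, 2.45]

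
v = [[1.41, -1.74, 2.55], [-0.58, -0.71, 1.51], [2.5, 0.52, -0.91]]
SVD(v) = [[-0.89,  0.32,  -0.33], [-0.42,  -0.29,  0.86], [0.18,  0.90,  0.39]] @ diag([3.6712095624873897, 2.9105490042432267, 0.19551174440402733]) @ [[-0.16, 0.53, -0.83], [0.99, 0.04, -0.16], [0.05, 0.85, 0.53]]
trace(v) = -0.21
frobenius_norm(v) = 4.69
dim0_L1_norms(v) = [4.49, 2.97, 4.97]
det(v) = -2.09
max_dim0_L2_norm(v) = 3.1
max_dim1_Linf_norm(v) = 2.55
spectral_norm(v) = 3.67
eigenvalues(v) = [-3.34, 2.91, 0.22]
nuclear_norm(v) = 6.78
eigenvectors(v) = [[0.54, 0.83, 0.07], [0.51, 0.1, 0.84], [-0.67, 0.55, 0.54]]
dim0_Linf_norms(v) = [2.5, 1.74, 2.55]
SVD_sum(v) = [[0.51, -1.73, 2.73], [0.24, -0.82, 1.29], [-0.1, 0.34, -0.54]] + [[0.90, 0.04, -0.14], [-0.83, -0.04, 0.13], [2.60, 0.11, -0.41]] + [[-0.00,-0.05,-0.03],[0.01,0.14,0.09],[0.00,0.06,0.04]]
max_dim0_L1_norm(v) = 4.97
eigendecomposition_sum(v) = [[-0.84, -0.83, 1.4], [-0.78, -0.77, 1.3], [1.03, 1.03, -1.72]] + [[2.26,  -0.92,  1.14], [0.27,  -0.11,  0.14], [1.51,  -0.62,  0.77]] + [[-0.01, 0.01, 0.01],[-0.07, 0.17, 0.07],[-0.05, 0.11, 0.05]]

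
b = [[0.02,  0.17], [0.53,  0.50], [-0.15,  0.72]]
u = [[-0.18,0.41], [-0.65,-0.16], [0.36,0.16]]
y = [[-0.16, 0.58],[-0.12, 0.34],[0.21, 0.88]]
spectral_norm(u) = 0.78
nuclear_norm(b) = 1.43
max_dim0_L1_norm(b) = 1.39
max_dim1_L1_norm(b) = 1.03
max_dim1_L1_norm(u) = 0.81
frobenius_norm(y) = 1.14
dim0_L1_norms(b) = [0.7, 1.39]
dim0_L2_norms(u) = [0.76, 0.47]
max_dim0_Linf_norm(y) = 0.88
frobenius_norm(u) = 0.90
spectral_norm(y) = 1.11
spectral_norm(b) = 0.92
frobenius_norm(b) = 1.05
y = u + b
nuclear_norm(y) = 1.39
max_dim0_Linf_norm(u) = 0.65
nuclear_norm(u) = 1.22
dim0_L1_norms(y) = [0.49, 1.8]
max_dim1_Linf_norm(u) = 0.65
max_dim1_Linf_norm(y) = 0.88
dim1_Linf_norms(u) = [0.41, 0.65, 0.36]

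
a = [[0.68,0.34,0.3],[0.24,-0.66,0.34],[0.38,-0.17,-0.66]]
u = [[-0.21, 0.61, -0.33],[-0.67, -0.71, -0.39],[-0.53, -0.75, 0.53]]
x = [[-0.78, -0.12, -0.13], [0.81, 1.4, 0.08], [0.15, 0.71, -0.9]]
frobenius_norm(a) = 1.37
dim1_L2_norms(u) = [0.72, 1.05, 1.06]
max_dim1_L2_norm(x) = 1.62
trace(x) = -0.28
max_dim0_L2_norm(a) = 0.82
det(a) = 0.50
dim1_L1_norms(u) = [1.15, 1.77, 1.81]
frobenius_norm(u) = 1.66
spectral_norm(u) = 1.40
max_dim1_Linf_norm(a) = 0.68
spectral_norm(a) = 0.83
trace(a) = -0.64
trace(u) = -0.39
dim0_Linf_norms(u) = [0.67, 0.75, 0.53]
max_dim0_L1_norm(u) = 2.07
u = a @ x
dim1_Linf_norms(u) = [0.61, 0.71, 0.75]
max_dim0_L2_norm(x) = 1.57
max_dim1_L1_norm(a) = 1.32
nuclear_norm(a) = 2.38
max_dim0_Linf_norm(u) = 0.75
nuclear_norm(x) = 3.31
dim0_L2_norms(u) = [0.88, 1.2, 0.74]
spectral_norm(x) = 1.85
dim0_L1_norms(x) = [1.74, 2.23, 1.11]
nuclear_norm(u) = 2.59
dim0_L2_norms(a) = [0.82, 0.76, 0.8]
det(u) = 0.44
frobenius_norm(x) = 2.14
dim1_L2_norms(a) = [0.82, 0.78, 0.78]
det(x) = 0.89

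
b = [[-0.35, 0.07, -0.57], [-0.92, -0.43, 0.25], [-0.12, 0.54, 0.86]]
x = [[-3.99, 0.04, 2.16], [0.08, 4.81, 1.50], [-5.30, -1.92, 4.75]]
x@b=[[1.1,0.87,4.14], [-4.63,-1.25,2.45], [3.05,3.02,6.63]]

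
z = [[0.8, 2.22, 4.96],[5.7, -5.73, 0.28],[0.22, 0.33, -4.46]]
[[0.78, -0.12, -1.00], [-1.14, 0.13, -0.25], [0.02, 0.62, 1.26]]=z@ [[0.08,0.18,0.09], [0.28,0.15,0.12], [0.02,-0.12,-0.27]]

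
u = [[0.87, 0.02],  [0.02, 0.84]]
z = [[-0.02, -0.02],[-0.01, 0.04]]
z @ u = [[-0.02,-0.02], [-0.01,0.03]]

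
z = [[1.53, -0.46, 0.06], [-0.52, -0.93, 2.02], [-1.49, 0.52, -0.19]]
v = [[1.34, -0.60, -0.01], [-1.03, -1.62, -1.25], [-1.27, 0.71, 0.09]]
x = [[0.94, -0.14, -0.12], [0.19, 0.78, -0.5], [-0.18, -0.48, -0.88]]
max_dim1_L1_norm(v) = 3.9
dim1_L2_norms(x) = [0.96, 0.95, 1.02]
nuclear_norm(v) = 4.36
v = z @ x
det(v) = 0.01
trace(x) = 0.84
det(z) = -0.01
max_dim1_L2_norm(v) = 2.29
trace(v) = -0.19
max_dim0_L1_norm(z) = 3.54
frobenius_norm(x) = 1.69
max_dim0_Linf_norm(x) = 0.94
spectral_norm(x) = 1.03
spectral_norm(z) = 2.30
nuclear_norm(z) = 4.54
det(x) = -0.91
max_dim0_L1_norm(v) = 3.64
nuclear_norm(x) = 2.92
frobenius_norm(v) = 3.09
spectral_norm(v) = 2.31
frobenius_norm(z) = 3.21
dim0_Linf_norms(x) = [0.94, 0.78, 0.88]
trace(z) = 0.41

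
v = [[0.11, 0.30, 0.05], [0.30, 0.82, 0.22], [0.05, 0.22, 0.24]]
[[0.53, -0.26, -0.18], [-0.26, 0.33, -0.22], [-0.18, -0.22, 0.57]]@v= [[-0.03, -0.09, -0.07], [0.06, 0.14, 0.01], [-0.06, -0.11, 0.08]]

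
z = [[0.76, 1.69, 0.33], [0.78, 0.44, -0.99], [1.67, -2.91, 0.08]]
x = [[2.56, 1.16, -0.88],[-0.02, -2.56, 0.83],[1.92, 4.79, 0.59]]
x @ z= [[1.38,7.4,-0.37], [-0.63,-3.58,2.59], [6.18,3.64,-4.06]]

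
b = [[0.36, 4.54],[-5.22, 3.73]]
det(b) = 25.04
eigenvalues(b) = [(2.04+4.57j), (2.04-4.57j)]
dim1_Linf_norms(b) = [4.54, 5.22]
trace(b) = 4.09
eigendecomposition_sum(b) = [[(0.18+2.66j), 2.27-1.02j], [(-2.61+1.17j), 1.86+1.91j]] + [[(0.18-2.66j), 2.27+1.02j], [(-2.61-1.17j), 1.86-1.91j]]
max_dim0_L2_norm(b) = 5.88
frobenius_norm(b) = 7.87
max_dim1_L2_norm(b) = 6.42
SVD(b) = [[0.47, 0.88], [0.88, -0.47]] @ diag([7.010125247260445, 3.572204363935758]) @ [[-0.63, 0.77], [0.77, 0.63]]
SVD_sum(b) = [[-2.08, 2.54], [-3.93, 4.79]] + [[2.44, 2.00], [-1.29, -1.06]]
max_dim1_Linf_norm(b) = 5.22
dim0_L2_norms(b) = [5.23, 5.88]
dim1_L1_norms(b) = [4.9, 8.95]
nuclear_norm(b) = 10.58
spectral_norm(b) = 7.01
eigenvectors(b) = [[(-0.24+0.64j),  (-0.24-0.64j)], [-0.73+0.00j,  (-0.73-0j)]]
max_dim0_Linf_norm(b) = 5.22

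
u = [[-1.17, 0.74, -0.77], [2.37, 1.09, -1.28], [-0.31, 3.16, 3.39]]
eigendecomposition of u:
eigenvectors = [[(-0.81+0j), -0.12+0.16j, (-0.12-0.16j)],[0.49+0.00j, -0.21+0.51j, -0.21-0.51j],[-0.34+0.00j, (0.81+0j), 0.81-0.00j]]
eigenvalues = [(-1.94+0j), (2.62+1.95j), (2.62-1.95j)]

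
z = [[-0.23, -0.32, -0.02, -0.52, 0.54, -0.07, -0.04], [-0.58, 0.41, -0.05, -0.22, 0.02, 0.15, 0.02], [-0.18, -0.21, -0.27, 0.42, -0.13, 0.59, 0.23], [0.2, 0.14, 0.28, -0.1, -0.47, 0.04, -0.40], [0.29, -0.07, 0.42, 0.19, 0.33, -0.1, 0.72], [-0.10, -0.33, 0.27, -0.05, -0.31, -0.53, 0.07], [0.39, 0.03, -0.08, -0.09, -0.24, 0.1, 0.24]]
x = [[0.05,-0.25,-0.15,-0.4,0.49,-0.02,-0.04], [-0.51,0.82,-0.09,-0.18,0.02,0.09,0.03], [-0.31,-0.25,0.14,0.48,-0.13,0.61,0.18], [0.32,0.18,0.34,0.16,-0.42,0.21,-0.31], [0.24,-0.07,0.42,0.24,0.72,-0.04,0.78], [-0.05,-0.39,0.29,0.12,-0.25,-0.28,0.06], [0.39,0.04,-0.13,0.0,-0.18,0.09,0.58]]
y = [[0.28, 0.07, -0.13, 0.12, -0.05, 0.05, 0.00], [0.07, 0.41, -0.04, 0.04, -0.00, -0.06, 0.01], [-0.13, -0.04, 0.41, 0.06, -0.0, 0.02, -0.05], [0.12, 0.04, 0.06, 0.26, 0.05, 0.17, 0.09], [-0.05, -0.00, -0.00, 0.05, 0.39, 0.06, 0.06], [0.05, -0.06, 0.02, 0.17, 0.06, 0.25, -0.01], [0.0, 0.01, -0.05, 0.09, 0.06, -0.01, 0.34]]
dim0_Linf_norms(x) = [0.51, 0.82, 0.42, 0.48, 0.72, 0.61, 0.78]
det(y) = 0.00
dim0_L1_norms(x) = [1.87, 2.0, 1.56, 1.58, 2.21, 1.34, 1.98]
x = z + y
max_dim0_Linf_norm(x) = 0.82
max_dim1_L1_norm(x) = 2.51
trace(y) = 2.34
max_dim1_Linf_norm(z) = 0.72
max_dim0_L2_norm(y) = 0.44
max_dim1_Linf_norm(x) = 0.82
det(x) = -0.07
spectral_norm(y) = 0.56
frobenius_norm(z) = 2.09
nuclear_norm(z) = 5.13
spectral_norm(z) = 1.10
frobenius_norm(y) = 1.01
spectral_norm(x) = 1.33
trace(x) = 2.19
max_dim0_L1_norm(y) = 0.79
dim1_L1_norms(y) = [0.7, 0.63, 0.71, 0.79, 0.61, 0.62, 0.56]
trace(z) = -0.15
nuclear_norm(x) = 5.53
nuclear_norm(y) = 2.34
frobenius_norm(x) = 2.29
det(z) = -0.06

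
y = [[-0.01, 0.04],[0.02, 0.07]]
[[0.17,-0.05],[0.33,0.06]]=y@[[0.85, 4.03], [4.51, -0.27]]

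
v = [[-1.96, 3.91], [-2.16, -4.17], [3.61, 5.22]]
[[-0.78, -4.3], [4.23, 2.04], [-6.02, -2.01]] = v @ [[-0.8, 0.60],[-0.60, -0.8]]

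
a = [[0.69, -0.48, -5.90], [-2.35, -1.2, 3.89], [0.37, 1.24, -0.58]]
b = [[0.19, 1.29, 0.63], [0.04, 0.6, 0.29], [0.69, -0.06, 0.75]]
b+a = [[0.88, 0.81, -5.27], [-2.31, -0.6, 4.18], [1.06, 1.18, 0.17]]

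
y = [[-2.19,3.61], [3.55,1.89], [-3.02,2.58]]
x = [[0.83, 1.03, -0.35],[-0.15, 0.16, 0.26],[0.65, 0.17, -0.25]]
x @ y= [[2.9,4.04],[0.11,0.43],[-0.06,2.02]]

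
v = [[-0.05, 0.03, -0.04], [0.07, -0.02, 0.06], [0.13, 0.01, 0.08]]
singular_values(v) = [0.19, 0.04, 0.01]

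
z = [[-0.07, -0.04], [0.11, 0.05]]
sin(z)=[[-0.07, -0.04], [0.11, 0.05]]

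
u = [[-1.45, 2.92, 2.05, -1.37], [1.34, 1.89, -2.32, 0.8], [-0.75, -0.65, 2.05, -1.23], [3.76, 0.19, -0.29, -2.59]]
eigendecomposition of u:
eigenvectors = [[(-0.21+0j),(0.16+0.44j),(0.16-0.44j),(-0.48+0j)], [-0.82+0.00j,-0.07-0.09j,-0.07+0.09j,-0.12+0.00j], [0.51+0.00j,0.20+0.16j,0.20-0.16j,-0.59+0.00j], [(-0.17+0j),0.84+0.00j,(0.84-0j),(-0.64+0j)]]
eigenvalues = [(3.84+0j), (-1.96+1.92j), (-1.96-1.92j), (-0.01+0j)]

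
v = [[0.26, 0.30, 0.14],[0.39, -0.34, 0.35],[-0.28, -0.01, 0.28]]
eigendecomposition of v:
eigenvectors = [[(-0.34+0j), -0.20-0.59j, (-0.2+0.59j)], [0.93+0.00j, (0.1-0.36j), (0.1+0.36j)], [(-0.11+0j), (0.68+0j), 0.68-0.00j]]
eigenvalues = [(-0.52+0j), (0.36+0.25j), (0.36-0.25j)]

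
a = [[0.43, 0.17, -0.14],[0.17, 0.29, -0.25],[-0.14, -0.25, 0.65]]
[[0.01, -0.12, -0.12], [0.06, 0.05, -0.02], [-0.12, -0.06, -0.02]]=a @ [[-0.07, -0.44, -0.31], [0.12, 0.39, 0.01], [-0.15, -0.03, -0.1]]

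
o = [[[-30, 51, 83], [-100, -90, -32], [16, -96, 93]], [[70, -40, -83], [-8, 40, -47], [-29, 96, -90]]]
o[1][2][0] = -29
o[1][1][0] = -8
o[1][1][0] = -8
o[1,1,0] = -8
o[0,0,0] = -30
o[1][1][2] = -47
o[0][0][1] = 51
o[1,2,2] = -90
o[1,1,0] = -8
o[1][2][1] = 96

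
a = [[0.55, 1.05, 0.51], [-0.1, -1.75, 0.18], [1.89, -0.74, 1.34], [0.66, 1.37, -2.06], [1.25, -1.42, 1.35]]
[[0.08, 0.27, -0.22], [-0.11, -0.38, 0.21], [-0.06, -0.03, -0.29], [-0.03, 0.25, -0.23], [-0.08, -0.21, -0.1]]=a @ [[-0.04, 0.04, -0.18], [0.07, 0.22, -0.11], [0.05, 0.04, -0.02]]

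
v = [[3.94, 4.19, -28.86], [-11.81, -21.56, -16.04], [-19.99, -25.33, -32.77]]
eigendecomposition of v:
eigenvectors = [[-0.35, -0.93, 0.70], [-0.48, 0.18, -0.70], [-0.80, 0.31, 0.15]]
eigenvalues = [-56.71, 12.8, -6.49]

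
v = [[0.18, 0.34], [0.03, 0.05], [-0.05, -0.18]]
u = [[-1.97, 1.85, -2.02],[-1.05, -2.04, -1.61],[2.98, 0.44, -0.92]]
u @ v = [[-0.20, -0.21], [-0.17, -0.17], [0.6, 1.2]]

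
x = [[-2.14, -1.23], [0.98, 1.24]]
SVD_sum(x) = [[-1.98,  -1.44], [1.23,  0.90]] + [[-0.16, 0.21],[-0.25, 0.34]]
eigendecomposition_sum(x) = [[-2.01, -0.83], [0.66, 0.27]] + [[-0.13, -0.4],[0.32, 0.97]]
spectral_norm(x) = 2.89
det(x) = -1.45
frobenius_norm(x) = 2.93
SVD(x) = [[-0.85, 0.53], [0.53, 0.85]] @ diag([2.8877321449464652, 0.5015008066223701]) @ [[0.81, 0.59], [-0.59, 0.81]]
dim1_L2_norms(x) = [2.47, 1.58]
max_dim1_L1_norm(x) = 3.37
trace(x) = -0.90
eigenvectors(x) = [[-0.95, 0.38], [0.31, -0.92]]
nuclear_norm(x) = 3.39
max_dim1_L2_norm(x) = 2.47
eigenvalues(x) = [-1.73, 0.83]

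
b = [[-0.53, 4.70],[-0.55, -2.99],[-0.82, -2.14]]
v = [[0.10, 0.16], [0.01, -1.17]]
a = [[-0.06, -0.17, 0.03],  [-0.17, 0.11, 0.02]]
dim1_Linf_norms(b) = [4.7, 2.99, 2.14]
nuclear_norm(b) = 7.08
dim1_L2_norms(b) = [4.73, 3.04, 2.29]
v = a @ b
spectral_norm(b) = 5.97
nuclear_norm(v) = 1.28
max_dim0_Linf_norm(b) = 4.7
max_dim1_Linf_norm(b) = 4.7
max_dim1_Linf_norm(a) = 0.17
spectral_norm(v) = 1.18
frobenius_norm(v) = 1.19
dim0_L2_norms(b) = [1.12, 5.97]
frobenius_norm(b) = 6.07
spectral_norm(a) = 0.22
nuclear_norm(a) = 0.38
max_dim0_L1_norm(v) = 1.33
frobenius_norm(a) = 0.27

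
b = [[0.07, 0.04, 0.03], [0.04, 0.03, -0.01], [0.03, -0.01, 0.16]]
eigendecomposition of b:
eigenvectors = [[0.55,  -0.78,  0.30], [-0.82,  -0.57,  0.02], [-0.16,  0.25,  0.96]]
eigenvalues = [0.0, 0.09, 0.17]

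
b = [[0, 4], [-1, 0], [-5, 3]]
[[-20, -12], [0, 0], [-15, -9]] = b @ [[0, 0], [-5, -3]]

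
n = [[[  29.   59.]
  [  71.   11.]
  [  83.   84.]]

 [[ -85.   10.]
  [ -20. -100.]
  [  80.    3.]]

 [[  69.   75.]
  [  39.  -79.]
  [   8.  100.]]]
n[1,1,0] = -20.0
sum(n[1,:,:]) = -112.0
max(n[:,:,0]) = 83.0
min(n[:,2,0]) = 8.0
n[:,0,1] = [59.0, 10.0, 75.0]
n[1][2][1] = 3.0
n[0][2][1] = 84.0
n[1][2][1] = 3.0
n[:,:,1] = [[59.0, 11.0, 84.0], [10.0, -100.0, 3.0], [75.0, -79.0, 100.0]]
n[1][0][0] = -85.0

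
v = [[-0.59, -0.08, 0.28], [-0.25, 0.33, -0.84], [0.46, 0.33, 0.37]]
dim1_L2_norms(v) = [0.66, 0.94, 0.68]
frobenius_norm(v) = 1.33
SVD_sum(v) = [[0.01, -0.0, 0.01],[-0.38, 0.12, -0.81],[0.20, -0.06, 0.43]] + [[-0.53, -0.26, 0.21], [0.17, 0.09, -0.07], [0.34, 0.17, -0.13]] + [[-0.07, 0.19, 0.06],[-0.05, 0.12, 0.04],[-0.08, 0.22, 0.07]]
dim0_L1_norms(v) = [1.3, 0.74, 1.49]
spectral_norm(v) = 1.02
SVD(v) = [[0.02,0.81,0.59],[-0.88,-0.26,0.39],[0.47,-0.53,0.71]] @ diag([1.0234206806110446, 0.7723302956711675, 0.35130616972394996]) @ [[0.42, -0.13, 0.90],[-0.84, -0.42, 0.33],[-0.33, 0.9, 0.29]]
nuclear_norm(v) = 2.15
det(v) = -0.28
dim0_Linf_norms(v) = [0.59, 0.33, 0.84]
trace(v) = 0.11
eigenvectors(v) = [[(0.92+0j), (0.12+0.08j), (0.12-0.08j)], [(-0.08+0j), (-0.87+0j), (-0.87-0j)], [-0.37+0.00j, (0.04+0.48j), 0.04-0.48j]]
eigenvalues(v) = [(-0.7+0j), (0.4+0.49j), (0.4-0.49j)]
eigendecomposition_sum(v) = [[-0.66-0.00j, (-0.09-0j), (0.11-0j)], [0.06+0.00j, 0.01+0.00j, (-0.01+0j)], [(0.27+0j), (0.03+0j), -0.04+0.00j]] + [[(0.04-0.01j), 0.00-0.05j, (0.09-0.01j)], [(-0.15+0.16j), 0.16+0.28j, -0.42+0.34j], [(0.1+0.08j), 0.15-0.10j, 0.21+0.21j]] + [[0.04+0.01j,0.00+0.05j,0.09+0.01j], [-0.15-0.16j,0.16-0.28j,-0.42-0.34j], [0.10-0.08j,(0.15+0.1j),0.21-0.21j]]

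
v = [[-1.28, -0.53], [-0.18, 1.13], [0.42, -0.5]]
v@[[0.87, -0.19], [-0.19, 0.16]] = [[-1.01,0.16], [-0.37,0.22], [0.46,-0.16]]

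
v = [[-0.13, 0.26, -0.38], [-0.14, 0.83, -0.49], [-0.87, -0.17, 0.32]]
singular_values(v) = [1.11, 0.89, 0.19]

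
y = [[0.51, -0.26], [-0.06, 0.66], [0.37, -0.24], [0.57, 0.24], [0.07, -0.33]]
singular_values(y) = [0.94, 0.76]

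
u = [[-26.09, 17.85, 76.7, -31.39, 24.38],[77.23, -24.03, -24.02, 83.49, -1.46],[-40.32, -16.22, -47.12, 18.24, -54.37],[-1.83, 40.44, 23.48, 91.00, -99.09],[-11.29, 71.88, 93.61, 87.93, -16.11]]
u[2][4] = -54.37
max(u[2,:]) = 18.24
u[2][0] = -40.32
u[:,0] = [-26.09, 77.23, -40.32, -1.83, -11.29]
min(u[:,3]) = -31.39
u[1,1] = -24.03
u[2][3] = 18.24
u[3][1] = 40.44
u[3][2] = 23.48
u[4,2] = 93.61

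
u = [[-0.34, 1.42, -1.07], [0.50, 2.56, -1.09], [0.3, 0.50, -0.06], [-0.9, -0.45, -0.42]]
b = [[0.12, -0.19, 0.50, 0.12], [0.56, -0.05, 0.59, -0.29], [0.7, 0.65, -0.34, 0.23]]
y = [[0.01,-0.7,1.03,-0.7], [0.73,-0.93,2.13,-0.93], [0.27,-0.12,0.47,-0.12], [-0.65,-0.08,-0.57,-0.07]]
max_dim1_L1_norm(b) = 1.92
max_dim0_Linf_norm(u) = 2.56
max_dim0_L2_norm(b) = 0.9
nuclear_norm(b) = 2.32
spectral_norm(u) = 3.34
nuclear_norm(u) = 4.62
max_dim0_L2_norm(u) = 3.0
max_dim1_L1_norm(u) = 4.15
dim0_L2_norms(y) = [1.01, 1.17, 2.48, 1.17]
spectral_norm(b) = 1.06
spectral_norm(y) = 3.04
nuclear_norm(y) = 3.87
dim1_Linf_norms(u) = [1.42, 2.56, 0.5, 0.9]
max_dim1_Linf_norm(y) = 2.13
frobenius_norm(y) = 3.15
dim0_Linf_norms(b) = [0.7, 0.65, 0.59, 0.29]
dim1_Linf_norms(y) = [1.03, 2.13, 0.47, 0.65]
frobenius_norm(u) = 3.58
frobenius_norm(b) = 1.46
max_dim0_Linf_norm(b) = 0.7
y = u @ b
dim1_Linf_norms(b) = [0.5, 0.59, 0.7]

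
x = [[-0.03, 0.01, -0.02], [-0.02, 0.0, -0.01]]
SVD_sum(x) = [[-0.03, 0.01, -0.02], [-0.02, 0.0, -0.01]] + [[0.0, 0.00, -0.0], [-0.0, -0.00, 0.0]]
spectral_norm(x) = 0.04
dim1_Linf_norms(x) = [0.03, 0.02]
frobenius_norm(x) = 0.04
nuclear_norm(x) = 0.05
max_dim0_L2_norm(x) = 0.04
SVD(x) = [[-0.86, -0.5], [-0.5, 0.86]] @ diag([0.04321895403100693, 0.005667628469272578]) @ [[0.83, -0.20, 0.52], [-0.37, -0.89, 0.26]]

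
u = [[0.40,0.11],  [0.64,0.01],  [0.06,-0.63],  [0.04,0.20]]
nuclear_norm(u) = 1.43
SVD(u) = [[-0.54, 0.07], [-0.83, -0.14], [0.05, -0.95], [-0.09, 0.29]] @ diag([0.7603222150697893, 0.6676901446564635]) @ [[-0.99, -0.16], [-0.16, 0.99]]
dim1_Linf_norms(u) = [0.4, 0.64, 0.63, 0.2]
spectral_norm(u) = 0.76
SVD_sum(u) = [[0.41, 0.07], [0.63, 0.1], [-0.04, -0.01], [0.07, 0.01]] + [[-0.01,0.04], [0.01,-0.09], [0.1,-0.62], [-0.03,0.19]]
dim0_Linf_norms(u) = [0.64, 0.63]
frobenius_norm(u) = 1.01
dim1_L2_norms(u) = [0.41, 0.64, 0.63, 0.2]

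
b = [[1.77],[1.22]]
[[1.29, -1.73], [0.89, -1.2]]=b@[[0.73, -0.98]]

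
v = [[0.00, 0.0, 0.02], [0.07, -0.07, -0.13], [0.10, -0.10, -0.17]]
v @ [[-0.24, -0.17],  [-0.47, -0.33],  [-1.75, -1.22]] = [[-0.04, -0.02],[0.24, 0.17],[0.32, 0.22]]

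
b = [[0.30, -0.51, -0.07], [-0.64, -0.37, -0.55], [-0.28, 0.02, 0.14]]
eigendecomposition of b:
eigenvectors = [[-0.44, -0.73, -0.65], [-0.89, 0.12, -0.0], [-0.12, 0.67, 0.76]]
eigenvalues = [-0.76, 0.45, 0.38]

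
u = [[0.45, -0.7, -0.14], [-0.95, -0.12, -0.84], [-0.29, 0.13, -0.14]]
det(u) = 0.00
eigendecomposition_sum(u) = [[0.74, -0.46, 0.26], [-0.46, 0.29, -0.16], [-0.26, 0.16, -0.09]] + [[-0.29, -0.24, -0.40], [-0.49, -0.41, -0.68], [-0.03, -0.03, -0.05]] + [[0.00, -0.0, 0.0],[0.00, -0.00, 0.00],[-0.00, 0.00, -0.0]]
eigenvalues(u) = [0.94, -0.74, -0.0]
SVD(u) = [[-0.24, -0.95, 0.21], [0.94, -0.29, -0.19], [0.24, 0.15, 0.96]] @ diag([1.3339025832915794, 0.8221326956606682, 0.0013149196837449876]) @ [[-0.8,0.07,-0.59], [-0.24,0.87,0.43], [0.54,0.49,-0.68]]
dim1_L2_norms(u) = [0.84, 1.27, 0.35]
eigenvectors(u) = [[0.81, -0.51, -0.54],[-0.51, -0.86, -0.49],[-0.28, -0.06, 0.68]]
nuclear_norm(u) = 2.16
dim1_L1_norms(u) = [1.29, 1.91, 0.56]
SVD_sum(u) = [[0.26, -0.02, 0.19], [-1.01, 0.08, -0.74], [-0.26, 0.02, -0.19]] + [[0.19, -0.68, -0.33],  [0.06, -0.2, -0.10],  [-0.03, 0.11, 0.05]] + [[0.0, 0.0, -0.0], [-0.0, -0.00, 0.00], [0.0, 0.00, -0.00]]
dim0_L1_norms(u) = [1.69, 0.95, 1.12]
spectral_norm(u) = 1.33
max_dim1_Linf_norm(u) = 0.95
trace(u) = 0.19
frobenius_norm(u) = 1.57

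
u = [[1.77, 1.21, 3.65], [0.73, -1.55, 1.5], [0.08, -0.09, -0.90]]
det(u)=3.861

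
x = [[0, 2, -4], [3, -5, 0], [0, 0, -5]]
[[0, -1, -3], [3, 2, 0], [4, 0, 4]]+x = [[0, 1, -7], [6, -3, 0], [4, 0, -1]]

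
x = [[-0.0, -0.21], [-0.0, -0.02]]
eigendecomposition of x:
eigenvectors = [[1.0, 1.0], [0.0, 0.09]]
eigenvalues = [-0.0, -0.02]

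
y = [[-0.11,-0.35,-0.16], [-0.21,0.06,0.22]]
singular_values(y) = [0.42, 0.29]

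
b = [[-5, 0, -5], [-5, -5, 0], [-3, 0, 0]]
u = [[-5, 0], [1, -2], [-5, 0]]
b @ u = [[50, 0], [20, 10], [15, 0]]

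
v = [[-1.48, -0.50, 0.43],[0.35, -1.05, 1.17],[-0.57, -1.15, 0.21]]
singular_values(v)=[2.12, 1.45, 0.56]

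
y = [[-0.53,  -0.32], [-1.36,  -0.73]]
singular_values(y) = [1.66, 0.03]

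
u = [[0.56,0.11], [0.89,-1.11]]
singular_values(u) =[1.45, 0.5]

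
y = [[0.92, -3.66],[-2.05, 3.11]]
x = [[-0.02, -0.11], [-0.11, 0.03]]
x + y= [[0.90,-3.77], [-2.16,3.14]]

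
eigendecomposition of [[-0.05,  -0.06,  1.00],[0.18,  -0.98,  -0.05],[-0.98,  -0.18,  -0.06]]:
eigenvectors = [[(-0.71+0j), (-0.71-0j), (-0.07+0j)], [-0.04+0.09j, -0.04-0.09j, (0.99+0j)], [(-0.01-0.7j), (-0.01+0.7j), (0.12+0j)]]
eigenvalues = [(-0.05+1j), (-0.05-1j), (-1+0j)]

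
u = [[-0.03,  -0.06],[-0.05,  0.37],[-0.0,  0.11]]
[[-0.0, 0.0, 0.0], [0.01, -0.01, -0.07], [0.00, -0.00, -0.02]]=u @ [[-0.02,0.02,0.2], [0.02,-0.02,-0.17]]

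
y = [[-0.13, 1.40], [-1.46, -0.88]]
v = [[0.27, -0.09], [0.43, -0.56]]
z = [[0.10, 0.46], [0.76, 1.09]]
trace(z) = 1.19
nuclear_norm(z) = 1.57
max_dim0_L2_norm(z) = 1.18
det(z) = -0.24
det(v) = -0.11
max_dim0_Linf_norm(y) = 1.46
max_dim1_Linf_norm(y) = 1.46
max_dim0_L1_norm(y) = 2.28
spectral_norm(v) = 0.75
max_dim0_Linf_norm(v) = 0.56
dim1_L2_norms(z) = [0.47, 1.33]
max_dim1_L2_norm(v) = 0.71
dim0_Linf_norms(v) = [0.43, 0.56]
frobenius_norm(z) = 1.41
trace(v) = -0.29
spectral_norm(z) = 1.40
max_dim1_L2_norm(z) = 1.33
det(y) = 2.16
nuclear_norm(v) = 0.90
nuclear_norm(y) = 3.03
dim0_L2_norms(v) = [0.51, 0.57]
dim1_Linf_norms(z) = [0.46, 1.09]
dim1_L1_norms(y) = [1.53, 2.34]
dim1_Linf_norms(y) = [1.4, 1.46]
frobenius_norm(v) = 0.76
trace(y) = -1.01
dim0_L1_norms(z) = [0.86, 1.55]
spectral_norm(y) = 1.89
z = v @ y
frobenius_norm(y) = 2.21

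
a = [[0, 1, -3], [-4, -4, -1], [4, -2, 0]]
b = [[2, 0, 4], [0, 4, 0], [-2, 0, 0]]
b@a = [[16, -6, -6], [-16, -16, -4], [0, -2, 6]]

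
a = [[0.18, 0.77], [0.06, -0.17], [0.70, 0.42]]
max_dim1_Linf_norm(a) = 0.77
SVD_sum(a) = [[0.43, 0.59], [-0.06, -0.08], [0.44, 0.61]] + [[-0.25, 0.18],[0.12, -0.09],[0.26, -0.19]]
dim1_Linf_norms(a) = [0.77, 0.17, 0.7]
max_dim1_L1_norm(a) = 1.12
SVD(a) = [[-0.69, 0.66], [0.1, -0.32], [-0.71, -0.68]] @ diag([1.0516105857139697, 0.46724209572160885]) @ [[-0.59,-0.81], [-0.81,0.59]]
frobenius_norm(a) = 1.15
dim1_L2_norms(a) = [0.79, 0.18, 0.82]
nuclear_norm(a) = 1.52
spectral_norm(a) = 1.05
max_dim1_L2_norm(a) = 0.82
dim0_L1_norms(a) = [0.94, 1.36]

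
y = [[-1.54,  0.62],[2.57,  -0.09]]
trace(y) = -1.63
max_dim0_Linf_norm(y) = 2.57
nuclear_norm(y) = 3.50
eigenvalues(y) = [-2.27, 0.64]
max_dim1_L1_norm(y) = 2.66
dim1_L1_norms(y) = [2.16, 2.66]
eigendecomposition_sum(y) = [[-1.70, 0.48], [2.0, -0.57]] + [[0.16, 0.14], [0.57, 0.48]]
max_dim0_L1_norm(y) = 4.11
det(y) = -1.45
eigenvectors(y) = [[-0.65, -0.27], [0.76, -0.96]]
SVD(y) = [[-0.53, 0.85], [0.85, 0.53]] @ diag([3.0228091508040227, 0.48127418153840257]) @ [[0.99, -0.13], [0.13, 0.99]]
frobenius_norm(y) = 3.06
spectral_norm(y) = 3.02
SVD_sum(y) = [[-1.59, 0.22], [2.54, -0.34]] + [[0.05,  0.40], [0.03,  0.25]]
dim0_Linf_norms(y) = [2.57, 0.62]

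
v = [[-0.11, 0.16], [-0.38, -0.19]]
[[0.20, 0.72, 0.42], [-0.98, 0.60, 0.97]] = v@[[1.45, -2.85, -2.88], [2.24, 2.53, 0.63]]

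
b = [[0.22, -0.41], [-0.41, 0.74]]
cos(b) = [[0.90, 0.18],[0.18, 0.67]]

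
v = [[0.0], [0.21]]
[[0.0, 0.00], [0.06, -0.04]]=v@ [[0.27, -0.18]]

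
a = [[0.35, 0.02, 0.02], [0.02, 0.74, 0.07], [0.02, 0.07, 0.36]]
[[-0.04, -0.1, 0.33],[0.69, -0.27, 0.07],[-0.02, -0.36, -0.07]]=a @ [[-0.15,-0.23,0.96], [0.96,-0.27,0.09], [-0.24,-0.94,-0.26]]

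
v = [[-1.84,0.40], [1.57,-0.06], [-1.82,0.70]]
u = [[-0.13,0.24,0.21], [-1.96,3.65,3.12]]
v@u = [[-0.54, 1.02, 0.86],  [-0.09, 0.16, 0.14],  [-1.14, 2.12, 1.8]]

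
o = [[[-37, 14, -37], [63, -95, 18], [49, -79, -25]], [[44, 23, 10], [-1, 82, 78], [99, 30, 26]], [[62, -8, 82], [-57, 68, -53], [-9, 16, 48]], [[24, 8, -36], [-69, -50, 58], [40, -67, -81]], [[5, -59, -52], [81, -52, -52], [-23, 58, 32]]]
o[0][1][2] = 18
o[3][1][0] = -69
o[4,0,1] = -59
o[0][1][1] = -95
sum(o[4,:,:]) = -62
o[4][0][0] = 5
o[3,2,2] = -81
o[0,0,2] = -37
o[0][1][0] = 63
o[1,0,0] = 44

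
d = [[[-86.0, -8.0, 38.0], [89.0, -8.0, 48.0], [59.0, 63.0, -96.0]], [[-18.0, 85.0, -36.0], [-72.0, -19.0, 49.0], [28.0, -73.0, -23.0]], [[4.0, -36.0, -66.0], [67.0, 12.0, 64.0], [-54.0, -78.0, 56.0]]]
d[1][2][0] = 28.0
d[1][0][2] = -36.0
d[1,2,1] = -73.0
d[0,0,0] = -86.0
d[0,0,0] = -86.0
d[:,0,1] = [-8.0, 85.0, -36.0]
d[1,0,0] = -18.0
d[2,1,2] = 64.0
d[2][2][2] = 56.0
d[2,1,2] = 64.0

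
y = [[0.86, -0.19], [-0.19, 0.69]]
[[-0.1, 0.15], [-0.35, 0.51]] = y@[[-0.24, 0.36], [-0.57, 0.84]]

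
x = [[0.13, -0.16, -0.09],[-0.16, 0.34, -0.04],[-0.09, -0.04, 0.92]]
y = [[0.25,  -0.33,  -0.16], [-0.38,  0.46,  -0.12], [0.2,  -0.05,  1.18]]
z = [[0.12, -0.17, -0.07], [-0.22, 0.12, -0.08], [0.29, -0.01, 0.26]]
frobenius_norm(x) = 1.02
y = x + z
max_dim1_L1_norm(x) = 1.05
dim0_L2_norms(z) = [0.38, 0.21, 0.28]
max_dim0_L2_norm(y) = 1.2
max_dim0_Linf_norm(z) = 0.29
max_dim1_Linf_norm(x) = 0.92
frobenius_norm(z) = 0.52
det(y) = 0.01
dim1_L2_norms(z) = [0.22, 0.26, 0.39]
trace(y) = 1.89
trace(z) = 0.50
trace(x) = 1.39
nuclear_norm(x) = 1.39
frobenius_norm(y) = 1.42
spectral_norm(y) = 1.22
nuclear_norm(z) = 0.70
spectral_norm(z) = 0.46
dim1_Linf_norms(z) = [0.17, 0.22, 0.29]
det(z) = 0.00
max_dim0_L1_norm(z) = 0.63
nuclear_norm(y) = 1.94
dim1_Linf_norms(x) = [0.16, 0.34, 0.92]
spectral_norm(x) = 0.93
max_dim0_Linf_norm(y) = 1.18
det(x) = 0.01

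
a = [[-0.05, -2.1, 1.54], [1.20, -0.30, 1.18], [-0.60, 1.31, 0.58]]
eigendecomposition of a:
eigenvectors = [[0.81+0.00j, (0.81-0j), (0.04+0j)], [0.11-0.47j, 0.11+0.47j, 0.57+0.00j], [(-0.15+0.29j), -0.15-0.29j, (0.82+0j)]]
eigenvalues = [(-0.62+1.77j), (-0.62-1.77j), (1.47+0j)]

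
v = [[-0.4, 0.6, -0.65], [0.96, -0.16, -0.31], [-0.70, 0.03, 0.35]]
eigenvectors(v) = [[0.73, -0.54, 0.3], [-0.58, -0.61, 0.79], [0.35, 0.58, 0.54]]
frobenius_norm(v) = 1.61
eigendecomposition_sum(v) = [[-0.73, 0.44, -0.22],[0.58, -0.35, 0.18],[-0.35, 0.21, -0.1]] + [[0.33,0.16,-0.43], [0.38,0.19,-0.49], [-0.35,-0.18,0.46]] + [[-0.0,-0.00,-0.00], [-0.0,-0.0,-0.0], [-0.0,-0.0,-0.0]]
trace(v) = -0.21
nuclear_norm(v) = 2.25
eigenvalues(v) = [-1.18, 0.97, -0.0]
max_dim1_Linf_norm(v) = 0.96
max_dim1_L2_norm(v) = 1.02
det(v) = 0.00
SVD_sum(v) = [[-0.4, 0.11, 0.07], [0.96, -0.25, -0.17], [-0.7, 0.18, 0.13]] + [[0.00,  0.49,  -0.72],[0.0,  0.09,  -0.14],[-0.00,  -0.15,  0.23]] + [[-0.00,-0.0,-0.00],[-0.00,-0.00,-0.0],[-0.00,-0.0,-0.0]]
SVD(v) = [[-0.32, -0.94, 0.12], [0.77, -0.18, 0.62], [-0.56, 0.29, 0.78]] @ diag([1.3159756498915314, 0.9313467977105316, 0.0011096336779356584]) @ [[0.95, -0.25, -0.17], [-0.0, -0.56, 0.83], [-0.30, -0.79, -0.54]]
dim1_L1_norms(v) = [1.65, 1.43, 1.08]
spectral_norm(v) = 1.32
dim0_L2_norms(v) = [1.25, 0.62, 0.8]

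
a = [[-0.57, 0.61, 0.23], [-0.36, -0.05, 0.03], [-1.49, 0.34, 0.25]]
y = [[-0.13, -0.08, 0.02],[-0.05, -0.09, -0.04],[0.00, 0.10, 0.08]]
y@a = [[0.07, -0.07, -0.03], [0.12, -0.04, -0.02], [-0.16, 0.02, 0.02]]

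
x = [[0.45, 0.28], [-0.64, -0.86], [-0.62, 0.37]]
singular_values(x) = [1.19, 0.73]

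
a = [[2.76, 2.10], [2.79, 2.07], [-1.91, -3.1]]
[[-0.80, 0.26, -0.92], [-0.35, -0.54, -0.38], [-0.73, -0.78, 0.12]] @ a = [[0.27,1.71], [-1.75,-0.67], [-4.42,-3.52]]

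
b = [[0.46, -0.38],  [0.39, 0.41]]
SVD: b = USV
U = [[-0.90, -0.44], [-0.44, 0.90]]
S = [0.61, 0.56]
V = [[-0.97, 0.26], [0.26, 0.97]]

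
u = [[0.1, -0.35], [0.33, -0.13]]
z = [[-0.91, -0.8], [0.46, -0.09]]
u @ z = [[-0.25, -0.05], [-0.36, -0.25]]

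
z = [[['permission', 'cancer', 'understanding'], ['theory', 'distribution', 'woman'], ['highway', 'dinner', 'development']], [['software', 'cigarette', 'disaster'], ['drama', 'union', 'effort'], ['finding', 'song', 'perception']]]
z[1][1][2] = 'effort'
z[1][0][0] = 'software'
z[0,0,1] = 'cancer'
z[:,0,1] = ['cancer', 'cigarette']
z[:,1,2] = ['woman', 'effort']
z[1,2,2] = 'perception'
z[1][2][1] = 'song'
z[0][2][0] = 'highway'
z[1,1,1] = 'union'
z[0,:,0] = ['permission', 'theory', 'highway']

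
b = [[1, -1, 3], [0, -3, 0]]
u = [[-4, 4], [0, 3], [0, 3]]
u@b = [[-4, -8, -12], [0, -9, 0], [0, -9, 0]]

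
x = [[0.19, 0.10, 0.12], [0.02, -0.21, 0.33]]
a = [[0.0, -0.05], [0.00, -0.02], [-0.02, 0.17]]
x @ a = [[-0.0,  0.01], [-0.01,  0.06]]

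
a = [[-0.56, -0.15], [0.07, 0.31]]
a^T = [[-0.56, 0.07], [-0.15, 0.31]]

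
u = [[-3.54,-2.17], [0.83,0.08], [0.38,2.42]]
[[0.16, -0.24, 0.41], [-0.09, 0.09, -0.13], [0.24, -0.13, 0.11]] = u@ [[-0.12,  0.11,  -0.16], [0.12,  -0.07,  0.07]]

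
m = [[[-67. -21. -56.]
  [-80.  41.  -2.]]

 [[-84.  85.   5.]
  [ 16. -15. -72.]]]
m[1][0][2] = 5.0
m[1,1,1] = -15.0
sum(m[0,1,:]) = -41.0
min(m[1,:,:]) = -84.0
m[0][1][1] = 41.0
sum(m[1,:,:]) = -65.0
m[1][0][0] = -84.0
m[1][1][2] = -72.0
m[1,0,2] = 5.0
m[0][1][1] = 41.0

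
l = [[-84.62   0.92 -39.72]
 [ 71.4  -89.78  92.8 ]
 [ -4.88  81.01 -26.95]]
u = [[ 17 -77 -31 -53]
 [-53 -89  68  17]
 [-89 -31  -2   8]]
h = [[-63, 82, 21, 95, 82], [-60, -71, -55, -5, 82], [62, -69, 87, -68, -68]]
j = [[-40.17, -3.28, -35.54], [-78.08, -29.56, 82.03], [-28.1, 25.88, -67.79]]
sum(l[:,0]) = -18.099999999999998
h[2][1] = -69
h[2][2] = 87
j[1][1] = -29.56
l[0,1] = 0.92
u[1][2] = 68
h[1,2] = -55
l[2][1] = 81.01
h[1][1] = -71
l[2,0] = -4.88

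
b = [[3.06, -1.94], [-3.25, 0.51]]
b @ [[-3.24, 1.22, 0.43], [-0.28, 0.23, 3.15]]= [[-9.37,3.29,-4.80], [10.39,-3.85,0.21]]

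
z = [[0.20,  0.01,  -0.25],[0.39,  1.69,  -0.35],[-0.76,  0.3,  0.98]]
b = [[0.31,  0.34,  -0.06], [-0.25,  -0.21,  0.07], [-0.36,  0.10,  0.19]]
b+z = [[0.51, 0.35, -0.31], [0.14, 1.48, -0.28], [-1.12, 0.4, 1.17]]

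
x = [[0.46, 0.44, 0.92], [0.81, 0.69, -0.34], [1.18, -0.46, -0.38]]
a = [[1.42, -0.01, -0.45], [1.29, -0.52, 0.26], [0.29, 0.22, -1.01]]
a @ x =[[0.11, 0.82, 1.48], [0.48, 0.09, 1.26], [-0.88, 0.74, 0.58]]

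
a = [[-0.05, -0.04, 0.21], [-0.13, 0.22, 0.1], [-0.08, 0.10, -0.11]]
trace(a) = 0.06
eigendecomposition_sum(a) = [[(-0.01+0j), (0.01+0j), 0j], [(-0.11+0j), 0.25+0.00j, 0j], [-0.03+0.00j, 0.07+0.00j, 0.00+0.00j]] + [[(-0.02+0.07j),(-0.03-0.04j),(0.1+0.11j)], [(-0.01+0.03j),-0.01-0.02j,(0.05+0.05j)], [-0.02-0.02j,0.02-0.01j,(-0.06+0.03j)]] + [[(-0.02-0.07j), -0.03+0.04j, (0.1-0.11j)],[(-0.01-0.03j), (-0.01+0.02j), (0.05-0.05j)],[-0.02+0.02j, 0.02+0.01j, (-0.06-0.03j)]]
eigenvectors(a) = [[(-0.06+0j),-0.85+0.00j,(-0.85-0j)],  [-0.96+0.00j,-0.39+0.00j,-0.39-0.00j],  [(-0.26+0j),0.09-0.34j,(0.09+0.34j)]]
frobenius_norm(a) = 0.39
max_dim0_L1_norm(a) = 0.42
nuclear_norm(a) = 0.59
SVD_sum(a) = [[-0.05, 0.07, 0.04], [-0.14, 0.20, 0.13], [-0.03, 0.04, 0.03]] + [[0.02, -0.09, 0.17], [-0.00, 0.02, -0.03], [-0.02, 0.07, -0.13]] + [[-0.02,-0.01,-0.00], [0.01,0.01,0.00], [-0.03,-0.02,-0.01]]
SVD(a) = [[-0.32, -0.78, -0.53],[-0.92, 0.13, 0.36],[-0.21, 0.61, -0.77]] @ diag([0.29447768440662986, 0.2509000053915704, 0.0482916212299725]) @ [[0.52, -0.72, -0.46],  [-0.11, 0.48, -0.87],  [0.85, 0.5, 0.17]]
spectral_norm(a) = 0.29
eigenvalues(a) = [(0.24+0j), (-0.09+0.08j), (-0.09-0.08j)]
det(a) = 0.00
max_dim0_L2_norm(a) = 0.26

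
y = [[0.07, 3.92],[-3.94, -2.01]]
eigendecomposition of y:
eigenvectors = [[-0.19-0.68j,  -0.19+0.68j], [(0.71+0j),  (0.71-0j)]]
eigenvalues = [(-0.97+3.79j), (-0.97-3.79j)]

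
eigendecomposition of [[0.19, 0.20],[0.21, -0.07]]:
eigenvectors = [[0.87, -0.47],[0.49, 0.88]]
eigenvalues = [0.3, -0.18]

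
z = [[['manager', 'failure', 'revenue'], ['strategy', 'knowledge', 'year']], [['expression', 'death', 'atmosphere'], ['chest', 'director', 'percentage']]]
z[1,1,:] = ['chest', 'director', 'percentage']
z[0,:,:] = [['manager', 'failure', 'revenue'], ['strategy', 'knowledge', 'year']]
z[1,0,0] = 'expression'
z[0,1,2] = 'year'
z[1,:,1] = ['death', 'director']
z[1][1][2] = 'percentage'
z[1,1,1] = 'director'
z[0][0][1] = 'failure'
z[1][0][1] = 'death'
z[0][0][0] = 'manager'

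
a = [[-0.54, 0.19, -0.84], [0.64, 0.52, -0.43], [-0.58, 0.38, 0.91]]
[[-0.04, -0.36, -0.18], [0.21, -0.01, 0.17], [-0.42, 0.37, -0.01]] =a @ [[0.32, 0.1, 0.23], [-0.15, 0.18, 0.11], [-0.19, 0.40, 0.09]]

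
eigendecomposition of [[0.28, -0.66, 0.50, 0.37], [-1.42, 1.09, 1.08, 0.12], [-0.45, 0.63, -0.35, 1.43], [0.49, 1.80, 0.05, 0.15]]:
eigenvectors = [[-0.05+0.00j,-0.48+0.00j,-0.01-0.34j,-0.01+0.34j], [(-0.6+0j),-0.19+0.00j,(-0.17-0.35j),(-0.17+0.35j)], [-0.52+0.00j,(-0.57+0j),(0.66+0j),(0.66-0j)], [-0.61+0.00j,-0.64+0.00j,-0.22+0.51j,(-0.22-0.51j)]]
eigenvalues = [(2.02+0j), (1.1+0j), (-0.97+1.01j), (-0.97-1.01j)]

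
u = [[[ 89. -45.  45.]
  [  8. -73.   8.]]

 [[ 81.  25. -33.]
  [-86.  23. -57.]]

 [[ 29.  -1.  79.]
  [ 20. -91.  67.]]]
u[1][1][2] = -57.0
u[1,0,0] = 81.0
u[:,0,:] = [[89.0, -45.0, 45.0], [81.0, 25.0, -33.0], [29.0, -1.0, 79.0]]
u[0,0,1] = -45.0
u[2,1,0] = 20.0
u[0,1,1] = -73.0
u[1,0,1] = 25.0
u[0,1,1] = -73.0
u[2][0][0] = 29.0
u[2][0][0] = 29.0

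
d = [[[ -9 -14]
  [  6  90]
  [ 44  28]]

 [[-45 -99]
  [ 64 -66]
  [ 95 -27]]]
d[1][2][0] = 95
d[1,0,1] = -99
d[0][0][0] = -9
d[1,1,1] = -66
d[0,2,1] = 28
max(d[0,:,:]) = 90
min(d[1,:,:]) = -99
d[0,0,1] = -14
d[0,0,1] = -14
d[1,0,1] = -99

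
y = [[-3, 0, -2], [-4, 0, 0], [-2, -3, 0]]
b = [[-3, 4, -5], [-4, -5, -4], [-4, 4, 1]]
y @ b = [[17, -20, 13], [12, -16, 20], [18, 7, 22]]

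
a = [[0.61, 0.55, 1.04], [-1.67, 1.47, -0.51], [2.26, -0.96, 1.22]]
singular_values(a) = [3.56, 1.33, 0.11]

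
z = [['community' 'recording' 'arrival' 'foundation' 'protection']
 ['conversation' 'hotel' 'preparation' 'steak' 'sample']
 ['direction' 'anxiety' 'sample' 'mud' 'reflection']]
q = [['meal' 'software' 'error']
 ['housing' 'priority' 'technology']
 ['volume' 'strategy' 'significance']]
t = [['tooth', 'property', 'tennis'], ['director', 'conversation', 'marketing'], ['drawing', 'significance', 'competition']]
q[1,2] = 'technology'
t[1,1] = 'conversation'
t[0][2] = 'tennis'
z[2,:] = ['direction', 'anxiety', 'sample', 'mud', 'reflection']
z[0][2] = 'arrival'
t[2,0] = 'drawing'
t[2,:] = ['drawing', 'significance', 'competition']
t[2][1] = 'significance'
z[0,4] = 'protection'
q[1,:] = ['housing', 'priority', 'technology']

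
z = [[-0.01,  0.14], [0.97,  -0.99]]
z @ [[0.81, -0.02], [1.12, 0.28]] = [[0.15, 0.04], [-0.32, -0.3]]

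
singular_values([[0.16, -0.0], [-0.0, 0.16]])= [0.16, 0.16]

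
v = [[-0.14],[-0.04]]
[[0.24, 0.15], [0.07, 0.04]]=v @ [[-1.71,-1.10]]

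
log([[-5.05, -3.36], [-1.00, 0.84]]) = [[(1.61+2.9j),(0.68+1.52j)], [(0.2+0.45j),0.42+0.24j]]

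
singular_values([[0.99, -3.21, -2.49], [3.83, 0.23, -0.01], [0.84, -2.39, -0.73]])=[5.03, 3.64, 0.77]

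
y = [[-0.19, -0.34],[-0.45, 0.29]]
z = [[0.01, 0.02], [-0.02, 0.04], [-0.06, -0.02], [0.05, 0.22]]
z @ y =[[-0.01, 0.00], [-0.01, 0.02], [0.02, 0.01], [-0.11, 0.05]]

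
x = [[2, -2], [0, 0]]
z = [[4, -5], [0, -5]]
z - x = [[2, -3], [0, -5]]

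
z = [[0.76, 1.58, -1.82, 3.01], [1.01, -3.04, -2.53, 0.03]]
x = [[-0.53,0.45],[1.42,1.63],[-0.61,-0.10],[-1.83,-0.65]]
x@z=[[0.05, -2.21, -0.17, -1.58], [2.73, -2.71, -6.71, 4.32], [-0.56, -0.66, 1.36, -1.84], [-2.05, -0.92, 4.98, -5.53]]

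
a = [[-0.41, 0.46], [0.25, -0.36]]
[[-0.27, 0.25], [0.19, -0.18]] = a@[[0.32, -0.3], [-0.3, 0.28]]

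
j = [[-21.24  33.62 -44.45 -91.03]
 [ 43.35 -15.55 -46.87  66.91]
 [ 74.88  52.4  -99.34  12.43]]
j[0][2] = -44.45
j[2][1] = 52.4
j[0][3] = -91.03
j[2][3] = 12.43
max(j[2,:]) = 74.88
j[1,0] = 43.35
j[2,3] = 12.43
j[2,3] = 12.43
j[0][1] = 33.62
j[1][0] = 43.35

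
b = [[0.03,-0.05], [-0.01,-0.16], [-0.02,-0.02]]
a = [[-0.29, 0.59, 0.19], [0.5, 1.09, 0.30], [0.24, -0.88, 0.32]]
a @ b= [[-0.02, -0.08], [-0.0, -0.21], [0.01, 0.12]]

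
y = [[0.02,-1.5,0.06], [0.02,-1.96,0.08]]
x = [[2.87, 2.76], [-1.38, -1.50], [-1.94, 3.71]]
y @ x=[[2.01,2.53], [2.61,3.29]]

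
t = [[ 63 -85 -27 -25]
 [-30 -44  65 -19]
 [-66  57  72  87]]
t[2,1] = 57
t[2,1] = 57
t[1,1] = -44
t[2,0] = -66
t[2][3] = 87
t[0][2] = -27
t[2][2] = 72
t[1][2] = 65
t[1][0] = -30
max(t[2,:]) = 87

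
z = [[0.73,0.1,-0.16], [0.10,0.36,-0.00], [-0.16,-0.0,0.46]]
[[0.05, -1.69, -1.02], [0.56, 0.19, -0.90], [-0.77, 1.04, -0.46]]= z@ [[-0.58, -2.13, -1.44], [1.73, 1.11, -2.11], [-1.88, 1.53, -1.49]]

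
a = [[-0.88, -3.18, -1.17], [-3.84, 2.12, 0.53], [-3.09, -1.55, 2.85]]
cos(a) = [[-0.57,-0.23,-0.31], [-0.55,-0.54,0.52], [-0.09,0.11,-0.88]]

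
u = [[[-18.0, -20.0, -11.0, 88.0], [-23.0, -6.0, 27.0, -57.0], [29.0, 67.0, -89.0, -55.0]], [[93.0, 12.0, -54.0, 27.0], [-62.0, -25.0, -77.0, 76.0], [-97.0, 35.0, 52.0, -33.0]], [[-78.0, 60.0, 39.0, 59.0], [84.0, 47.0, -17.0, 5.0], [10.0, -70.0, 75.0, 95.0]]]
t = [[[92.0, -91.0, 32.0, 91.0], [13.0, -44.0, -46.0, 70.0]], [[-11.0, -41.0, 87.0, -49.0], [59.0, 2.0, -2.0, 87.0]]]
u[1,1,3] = 76.0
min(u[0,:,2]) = -89.0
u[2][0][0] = -78.0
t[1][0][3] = -49.0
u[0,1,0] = -23.0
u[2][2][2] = 75.0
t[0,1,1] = -44.0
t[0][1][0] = 13.0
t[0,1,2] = -46.0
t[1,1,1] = 2.0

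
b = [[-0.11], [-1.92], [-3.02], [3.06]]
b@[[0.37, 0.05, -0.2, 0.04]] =[[-0.04, -0.01, 0.02, -0.00],[-0.71, -0.10, 0.38, -0.08],[-1.12, -0.15, 0.6, -0.12],[1.13, 0.15, -0.61, 0.12]]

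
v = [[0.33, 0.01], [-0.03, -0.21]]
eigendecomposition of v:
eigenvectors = [[1.0, -0.02],[-0.06, 1.0]]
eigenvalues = [0.33, -0.21]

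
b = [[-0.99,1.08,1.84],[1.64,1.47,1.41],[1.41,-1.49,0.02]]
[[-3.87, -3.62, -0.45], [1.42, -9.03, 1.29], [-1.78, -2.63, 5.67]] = b@[[1.21, -2.45, 1.35], [2.30, -0.59, -2.5], [-2.80, -2.94, 1.95]]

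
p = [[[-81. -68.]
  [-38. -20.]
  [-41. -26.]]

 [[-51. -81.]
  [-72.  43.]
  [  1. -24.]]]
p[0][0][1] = -68.0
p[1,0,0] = -51.0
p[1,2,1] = -24.0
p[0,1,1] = -20.0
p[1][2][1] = -24.0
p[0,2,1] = -26.0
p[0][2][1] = -26.0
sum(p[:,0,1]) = -149.0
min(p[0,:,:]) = -81.0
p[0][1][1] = -20.0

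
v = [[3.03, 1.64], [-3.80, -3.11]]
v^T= [[3.03,-3.8], [1.64,-3.11]]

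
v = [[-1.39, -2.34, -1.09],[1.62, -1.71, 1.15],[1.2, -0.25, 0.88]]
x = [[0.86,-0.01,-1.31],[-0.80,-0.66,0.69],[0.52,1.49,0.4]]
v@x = [[0.11, -0.07, -0.23], [3.36, 2.83, -2.84], [1.69, 1.46, -1.39]]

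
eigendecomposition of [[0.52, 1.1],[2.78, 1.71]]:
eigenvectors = [[-0.66, -0.41], [0.75, -0.91]]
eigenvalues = [-0.73, 2.96]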